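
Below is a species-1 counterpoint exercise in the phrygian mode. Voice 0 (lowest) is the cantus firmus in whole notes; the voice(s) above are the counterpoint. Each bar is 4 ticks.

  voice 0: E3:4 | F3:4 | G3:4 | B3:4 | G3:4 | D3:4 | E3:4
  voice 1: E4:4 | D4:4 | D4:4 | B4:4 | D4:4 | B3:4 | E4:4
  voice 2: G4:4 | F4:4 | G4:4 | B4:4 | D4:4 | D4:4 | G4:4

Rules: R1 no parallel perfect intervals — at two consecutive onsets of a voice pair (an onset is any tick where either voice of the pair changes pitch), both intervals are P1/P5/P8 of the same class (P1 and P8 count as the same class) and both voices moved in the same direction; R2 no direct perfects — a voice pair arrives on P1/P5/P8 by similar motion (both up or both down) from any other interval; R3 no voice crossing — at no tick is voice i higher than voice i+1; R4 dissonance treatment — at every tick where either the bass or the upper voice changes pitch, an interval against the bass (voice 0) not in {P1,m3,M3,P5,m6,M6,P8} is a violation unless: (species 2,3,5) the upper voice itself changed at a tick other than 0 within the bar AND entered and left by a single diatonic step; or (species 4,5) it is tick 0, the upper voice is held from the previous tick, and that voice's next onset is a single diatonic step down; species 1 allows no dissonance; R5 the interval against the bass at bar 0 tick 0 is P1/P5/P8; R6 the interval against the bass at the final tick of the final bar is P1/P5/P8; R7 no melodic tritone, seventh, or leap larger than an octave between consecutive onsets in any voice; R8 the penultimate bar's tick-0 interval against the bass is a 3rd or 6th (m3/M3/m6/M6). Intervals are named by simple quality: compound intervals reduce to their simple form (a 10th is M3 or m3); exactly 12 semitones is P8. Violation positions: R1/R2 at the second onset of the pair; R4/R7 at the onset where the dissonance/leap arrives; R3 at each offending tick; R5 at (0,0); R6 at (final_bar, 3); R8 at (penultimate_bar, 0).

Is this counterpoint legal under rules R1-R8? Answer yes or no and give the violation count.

bar 0: v0=E3 v1=E4 v2=G4 (m3)
bar 1: v0=F3 v1=D4 v2=F4 (P8)
bar 2: v0=G3 v1=D4 v2=G4 (P8)
bar 3: v0=B3 v1=B4 v2=B4 (P8)
bar 4: v0=G3 v1=D4 v2=D4 (P5)
bar 5: v0=D3 v1=B3 v2=D4 (P8)
bar 6: v0=E3 v1=E4 v2=G4 (m3)
  R5 @ bar0.0: opens on m3
  R1 @ bar2.0: F3/F4 P8 -> G3/G4 P8 similar
  R1 @ bar3.0: G3/G4 P8 -> B3/B4 P8 similar
  R2 @ bar3.0: G3/D4 P5 -> B3/B4 P8 similar
  R2 @ bar3.0: D4/G4 P4 -> B4/B4 P1 similar
  R1 @ bar4.0: B4/B4 P1 -> D4/D4 P1 similar
  R2 @ bar4.0: B3/B4 P8 -> G3/D4 P5 similar
  R2 @ bar4.0: B3/B4 P8 -> G3/D4 P5 similar
  R8 @ bar5.0: penult P8 not 3rd/6th
  R2 @ bar6.0: D3/B3 M6 -> E3/E4 P8 similar
  R6 @ bar6.3: closes on m3

No (11 violations)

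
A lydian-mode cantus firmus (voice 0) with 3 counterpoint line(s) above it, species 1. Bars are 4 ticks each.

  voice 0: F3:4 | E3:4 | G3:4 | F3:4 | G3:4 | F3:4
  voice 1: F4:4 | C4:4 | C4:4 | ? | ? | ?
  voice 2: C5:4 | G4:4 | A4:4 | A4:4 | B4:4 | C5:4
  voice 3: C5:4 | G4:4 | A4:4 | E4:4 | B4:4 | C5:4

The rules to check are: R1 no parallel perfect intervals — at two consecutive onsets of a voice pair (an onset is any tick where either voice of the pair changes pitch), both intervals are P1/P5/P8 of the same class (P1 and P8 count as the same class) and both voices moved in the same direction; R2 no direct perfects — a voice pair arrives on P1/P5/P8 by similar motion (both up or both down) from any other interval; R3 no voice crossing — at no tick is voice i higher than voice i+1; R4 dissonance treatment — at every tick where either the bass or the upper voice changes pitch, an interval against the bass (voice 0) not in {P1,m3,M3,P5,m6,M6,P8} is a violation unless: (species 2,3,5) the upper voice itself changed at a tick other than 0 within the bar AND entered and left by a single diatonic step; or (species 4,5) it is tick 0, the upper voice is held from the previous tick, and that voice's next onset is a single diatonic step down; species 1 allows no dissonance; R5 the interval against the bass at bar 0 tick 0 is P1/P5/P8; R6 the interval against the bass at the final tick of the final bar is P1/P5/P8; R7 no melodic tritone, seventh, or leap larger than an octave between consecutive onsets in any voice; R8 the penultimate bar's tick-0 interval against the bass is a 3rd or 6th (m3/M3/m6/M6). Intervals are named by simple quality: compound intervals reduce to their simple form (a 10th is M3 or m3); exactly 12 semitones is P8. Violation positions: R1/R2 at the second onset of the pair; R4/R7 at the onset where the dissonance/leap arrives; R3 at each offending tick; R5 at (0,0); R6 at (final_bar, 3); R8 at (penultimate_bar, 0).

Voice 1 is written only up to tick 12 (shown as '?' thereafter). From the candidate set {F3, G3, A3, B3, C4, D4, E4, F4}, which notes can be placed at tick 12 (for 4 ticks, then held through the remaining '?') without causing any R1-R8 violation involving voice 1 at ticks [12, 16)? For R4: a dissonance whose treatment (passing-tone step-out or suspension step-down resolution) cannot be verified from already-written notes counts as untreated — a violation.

F3: violates R2
G3: violates R4
A3: violates R2
B3: violates R4
C4: legal
D4: legal
E4: violates R4
F4: legal

{C4, D4, F4}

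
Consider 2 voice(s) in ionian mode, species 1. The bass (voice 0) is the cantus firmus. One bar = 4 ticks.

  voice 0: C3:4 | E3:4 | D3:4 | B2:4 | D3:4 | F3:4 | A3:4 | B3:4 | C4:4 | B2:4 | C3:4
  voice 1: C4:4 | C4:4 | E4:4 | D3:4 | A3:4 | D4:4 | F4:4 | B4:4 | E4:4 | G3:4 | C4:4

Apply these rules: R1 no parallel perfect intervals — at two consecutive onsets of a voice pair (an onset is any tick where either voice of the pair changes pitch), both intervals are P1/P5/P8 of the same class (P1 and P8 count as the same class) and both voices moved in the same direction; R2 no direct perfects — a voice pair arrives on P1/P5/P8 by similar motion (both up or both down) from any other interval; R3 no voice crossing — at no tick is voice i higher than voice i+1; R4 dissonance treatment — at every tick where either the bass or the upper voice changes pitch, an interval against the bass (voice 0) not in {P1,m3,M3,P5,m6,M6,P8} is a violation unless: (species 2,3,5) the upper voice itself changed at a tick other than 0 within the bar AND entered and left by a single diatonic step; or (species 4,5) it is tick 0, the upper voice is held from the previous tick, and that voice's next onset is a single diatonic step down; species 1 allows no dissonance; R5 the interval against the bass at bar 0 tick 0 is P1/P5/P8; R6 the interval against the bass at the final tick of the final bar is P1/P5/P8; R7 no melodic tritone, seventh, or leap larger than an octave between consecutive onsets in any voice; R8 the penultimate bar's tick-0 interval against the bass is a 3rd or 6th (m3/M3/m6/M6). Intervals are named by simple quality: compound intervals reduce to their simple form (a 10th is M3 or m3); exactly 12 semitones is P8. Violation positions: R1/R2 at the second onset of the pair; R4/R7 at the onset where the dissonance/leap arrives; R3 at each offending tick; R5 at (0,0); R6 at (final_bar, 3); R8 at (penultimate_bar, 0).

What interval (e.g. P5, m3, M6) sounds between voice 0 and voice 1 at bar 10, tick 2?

P8

voice 0=C3 voice 1=C4 -> P8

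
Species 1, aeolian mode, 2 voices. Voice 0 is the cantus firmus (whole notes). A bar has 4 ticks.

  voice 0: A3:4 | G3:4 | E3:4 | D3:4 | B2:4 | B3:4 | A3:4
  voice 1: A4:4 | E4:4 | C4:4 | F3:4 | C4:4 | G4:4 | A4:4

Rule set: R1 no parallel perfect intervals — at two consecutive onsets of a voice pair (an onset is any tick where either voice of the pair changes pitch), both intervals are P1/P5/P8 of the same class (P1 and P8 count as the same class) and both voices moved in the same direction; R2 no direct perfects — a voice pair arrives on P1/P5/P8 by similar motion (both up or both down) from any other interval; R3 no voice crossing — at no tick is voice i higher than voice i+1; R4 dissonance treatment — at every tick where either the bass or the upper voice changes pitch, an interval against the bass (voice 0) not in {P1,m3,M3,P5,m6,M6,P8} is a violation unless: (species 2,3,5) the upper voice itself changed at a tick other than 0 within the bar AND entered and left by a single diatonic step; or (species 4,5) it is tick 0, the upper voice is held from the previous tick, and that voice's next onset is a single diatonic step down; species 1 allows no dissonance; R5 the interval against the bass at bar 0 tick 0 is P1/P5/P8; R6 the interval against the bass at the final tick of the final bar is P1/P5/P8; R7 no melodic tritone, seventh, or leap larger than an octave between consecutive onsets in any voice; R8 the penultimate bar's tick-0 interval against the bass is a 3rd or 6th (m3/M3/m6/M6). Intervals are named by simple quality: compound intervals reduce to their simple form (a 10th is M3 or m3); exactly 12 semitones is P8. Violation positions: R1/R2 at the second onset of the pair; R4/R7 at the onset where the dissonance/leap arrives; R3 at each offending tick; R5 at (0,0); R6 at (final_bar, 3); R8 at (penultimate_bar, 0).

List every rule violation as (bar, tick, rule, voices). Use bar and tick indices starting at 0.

(4, 0, R4, (0, 1))

bar 0: v0=A3 v1=A4 downbeat P8
bar 1: v0=G3 v1=E4 downbeat M6
bar 2: v0=E3 v1=C4 downbeat m6
bar 3: v0=D3 v1=F3 downbeat m3
bar 4: v0=B2 v1=C4 downbeat m2
bar 5: v0=B3 v1=G4 downbeat m6
bar 6: v0=A3 v1=A4 downbeat P8
  -> R4 @ bar 4 tick 0 v(0, 1): B2/C4 m2 untreated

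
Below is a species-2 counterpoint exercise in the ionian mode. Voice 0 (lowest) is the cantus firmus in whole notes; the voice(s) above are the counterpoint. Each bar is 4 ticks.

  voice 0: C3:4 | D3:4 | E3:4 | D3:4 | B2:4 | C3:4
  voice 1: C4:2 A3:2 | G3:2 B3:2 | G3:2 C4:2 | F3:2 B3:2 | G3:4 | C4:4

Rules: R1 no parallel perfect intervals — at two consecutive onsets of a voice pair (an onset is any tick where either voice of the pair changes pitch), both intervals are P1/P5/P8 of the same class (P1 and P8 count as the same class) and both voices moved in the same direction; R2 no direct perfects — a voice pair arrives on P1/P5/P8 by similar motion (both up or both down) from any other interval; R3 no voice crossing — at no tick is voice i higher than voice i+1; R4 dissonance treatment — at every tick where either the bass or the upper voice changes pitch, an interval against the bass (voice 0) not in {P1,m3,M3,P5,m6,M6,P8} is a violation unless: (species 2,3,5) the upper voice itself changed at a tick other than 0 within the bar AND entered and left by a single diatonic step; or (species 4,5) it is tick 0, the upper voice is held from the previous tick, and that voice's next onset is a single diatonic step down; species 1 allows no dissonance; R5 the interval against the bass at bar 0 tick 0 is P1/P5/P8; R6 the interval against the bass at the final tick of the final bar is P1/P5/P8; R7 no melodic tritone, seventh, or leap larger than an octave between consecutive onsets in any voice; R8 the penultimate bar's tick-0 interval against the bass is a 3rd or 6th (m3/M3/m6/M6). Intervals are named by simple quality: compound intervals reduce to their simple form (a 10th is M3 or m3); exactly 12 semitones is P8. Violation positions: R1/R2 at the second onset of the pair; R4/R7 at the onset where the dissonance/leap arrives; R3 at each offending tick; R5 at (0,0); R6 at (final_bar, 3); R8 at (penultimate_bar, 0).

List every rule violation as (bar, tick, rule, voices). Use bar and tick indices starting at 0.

bar 0: v0=C3 v1=C4 downbeat P8
bar 1: v0=D3 v1=G3 downbeat P4
bar 2: v0=E3 v1=G3 downbeat m3
bar 3: v0=D3 v1=F3 downbeat m3
bar 4: v0=B2 v1=G3 downbeat m6
bar 5: v0=C3 v1=C4 downbeat P8
  -> R4 @ bar 1 tick 0 v(0, 1): D3/G3 P4 untreated
  -> R7 @ bar 3 tick 2 v(1,): F3->B3 leap 6st
  -> R2 @ bar 5 tick 0 v(0, 1): B2/G3 m6 -> C3/C4 P8 similar

(1, 0, R4, (0, 1))
(3, 2, R7, (1,))
(5, 0, R2, (0, 1))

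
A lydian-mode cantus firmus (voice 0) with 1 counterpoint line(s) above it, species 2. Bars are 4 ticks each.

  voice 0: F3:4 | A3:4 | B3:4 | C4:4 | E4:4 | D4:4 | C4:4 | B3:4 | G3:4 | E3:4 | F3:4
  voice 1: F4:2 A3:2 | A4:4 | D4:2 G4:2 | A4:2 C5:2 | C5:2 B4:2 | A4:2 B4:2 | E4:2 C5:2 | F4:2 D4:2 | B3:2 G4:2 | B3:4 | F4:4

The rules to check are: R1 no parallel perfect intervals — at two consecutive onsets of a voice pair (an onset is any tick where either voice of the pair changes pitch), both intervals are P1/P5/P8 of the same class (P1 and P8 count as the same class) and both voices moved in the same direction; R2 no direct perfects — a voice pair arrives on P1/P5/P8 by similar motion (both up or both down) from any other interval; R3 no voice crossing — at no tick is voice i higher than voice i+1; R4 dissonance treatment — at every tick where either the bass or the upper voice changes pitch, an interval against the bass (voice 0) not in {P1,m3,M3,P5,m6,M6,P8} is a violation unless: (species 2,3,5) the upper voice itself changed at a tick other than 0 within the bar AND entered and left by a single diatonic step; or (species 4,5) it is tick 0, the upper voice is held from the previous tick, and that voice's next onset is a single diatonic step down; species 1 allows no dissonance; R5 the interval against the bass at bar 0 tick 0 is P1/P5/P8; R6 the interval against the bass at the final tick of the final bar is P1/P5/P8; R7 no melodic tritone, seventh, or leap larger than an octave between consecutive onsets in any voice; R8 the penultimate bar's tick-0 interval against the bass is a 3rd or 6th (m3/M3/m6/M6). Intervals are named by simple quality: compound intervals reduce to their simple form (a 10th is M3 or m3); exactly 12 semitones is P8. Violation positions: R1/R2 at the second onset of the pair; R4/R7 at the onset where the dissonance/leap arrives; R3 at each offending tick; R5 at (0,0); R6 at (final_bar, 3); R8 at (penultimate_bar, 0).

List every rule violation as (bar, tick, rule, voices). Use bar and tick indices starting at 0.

bar 0: v0=F3 v1=F4 downbeat P8
bar 1: v0=A3 v1=A4 downbeat P8
bar 2: v0=B3 v1=D4 downbeat m3
bar 3: v0=C4 v1=A4 downbeat M6
bar 4: v0=E4 v1=C5 downbeat m6
bar 5: v0=D4 v1=A4 downbeat P5
bar 6: v0=C4 v1=E4 downbeat M3
bar 7: v0=B3 v1=F4 downbeat TT
bar 8: v0=G3 v1=B3 downbeat M3
bar 9: v0=E3 v1=B3 downbeat P5
bar 10: v0=F3 v1=F4 downbeat P8
  -> R2 @ bar 1 tick 0 v(0, 1): F3/A3 M3 -> A3/A4 P8 similar
  -> R1 @ bar 5 tick 0 v(0, 1): E4/B4 P5 -> D4/A4 P5 similar
  -> R4 @ bar 7 tick 0 v(0, 1): B3/F4 TT untreated
  -> R2 @ bar 9 tick 0 v(0, 1): G3/G4 P8 -> E3/B3 P5 similar
  -> R8 @ bar 9 tick 0 v(0, 1): penult P5 not 3rd/6th
  -> R2 @ bar 10 tick 0 v(0, 1): E3/B3 P5 -> F3/F4 P8 similar
  -> R7 @ bar 10 tick 0 v(1,): B3->F4 leap 6st

(1, 0, R2, (0, 1))
(5, 0, R1, (0, 1))
(7, 0, R4, (0, 1))
(9, 0, R2, (0, 1))
(9, 0, R8, (0, 1))
(10, 0, R2, (0, 1))
(10, 0, R7, (1,))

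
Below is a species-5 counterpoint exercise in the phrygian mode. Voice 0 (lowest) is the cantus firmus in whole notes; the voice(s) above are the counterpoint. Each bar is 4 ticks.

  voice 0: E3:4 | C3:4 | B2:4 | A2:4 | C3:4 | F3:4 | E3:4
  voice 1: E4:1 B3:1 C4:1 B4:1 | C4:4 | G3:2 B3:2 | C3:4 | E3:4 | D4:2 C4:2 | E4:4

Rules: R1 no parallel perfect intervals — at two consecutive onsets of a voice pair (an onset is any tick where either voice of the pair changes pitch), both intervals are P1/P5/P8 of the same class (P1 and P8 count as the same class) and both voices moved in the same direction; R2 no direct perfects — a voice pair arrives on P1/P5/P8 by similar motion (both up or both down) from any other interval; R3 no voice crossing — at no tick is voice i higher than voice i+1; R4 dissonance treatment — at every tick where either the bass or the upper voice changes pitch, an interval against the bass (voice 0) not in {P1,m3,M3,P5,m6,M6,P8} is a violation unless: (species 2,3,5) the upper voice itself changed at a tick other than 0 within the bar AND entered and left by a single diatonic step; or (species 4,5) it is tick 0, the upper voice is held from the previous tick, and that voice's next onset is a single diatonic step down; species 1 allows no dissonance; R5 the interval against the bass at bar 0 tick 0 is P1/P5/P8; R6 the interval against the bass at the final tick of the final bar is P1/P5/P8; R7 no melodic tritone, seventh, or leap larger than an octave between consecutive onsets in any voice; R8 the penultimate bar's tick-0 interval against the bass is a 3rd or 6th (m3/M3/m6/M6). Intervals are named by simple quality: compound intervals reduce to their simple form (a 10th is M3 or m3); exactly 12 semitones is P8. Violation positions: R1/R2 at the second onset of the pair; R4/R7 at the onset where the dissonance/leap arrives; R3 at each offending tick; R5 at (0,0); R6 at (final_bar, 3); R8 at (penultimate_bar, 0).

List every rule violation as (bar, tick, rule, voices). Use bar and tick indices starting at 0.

bar 0: v0=E3 v1=E4 downbeat P8
bar 1: v0=C3 v1=C4 downbeat P8
bar 2: v0=B2 v1=G3 downbeat m6
bar 3: v0=A2 v1=C3 downbeat m3
bar 4: v0=C3 v1=E3 downbeat M3
bar 5: v0=F3 v1=D4 downbeat M6
bar 6: v0=E3 v1=E4 downbeat P8
  -> R7 @ bar 0 tick 3 v(1,): C4->B4 leap 11st
  -> R2 @ bar 1 tick 0 v(0, 1): E3/B4 P5 -> C3/C4 P8 similar
  -> R7 @ bar 1 tick 0 v(1,): B4->C4 leap 11st
  -> R7 @ bar 3 tick 0 v(1,): B3->C3 leap 11st
  -> R7 @ bar 5 tick 0 v(1,): E3->D4 leap 10st

(0, 3, R7, (1,))
(1, 0, R2, (0, 1))
(1, 0, R7, (1,))
(3, 0, R7, (1,))
(5, 0, R7, (1,))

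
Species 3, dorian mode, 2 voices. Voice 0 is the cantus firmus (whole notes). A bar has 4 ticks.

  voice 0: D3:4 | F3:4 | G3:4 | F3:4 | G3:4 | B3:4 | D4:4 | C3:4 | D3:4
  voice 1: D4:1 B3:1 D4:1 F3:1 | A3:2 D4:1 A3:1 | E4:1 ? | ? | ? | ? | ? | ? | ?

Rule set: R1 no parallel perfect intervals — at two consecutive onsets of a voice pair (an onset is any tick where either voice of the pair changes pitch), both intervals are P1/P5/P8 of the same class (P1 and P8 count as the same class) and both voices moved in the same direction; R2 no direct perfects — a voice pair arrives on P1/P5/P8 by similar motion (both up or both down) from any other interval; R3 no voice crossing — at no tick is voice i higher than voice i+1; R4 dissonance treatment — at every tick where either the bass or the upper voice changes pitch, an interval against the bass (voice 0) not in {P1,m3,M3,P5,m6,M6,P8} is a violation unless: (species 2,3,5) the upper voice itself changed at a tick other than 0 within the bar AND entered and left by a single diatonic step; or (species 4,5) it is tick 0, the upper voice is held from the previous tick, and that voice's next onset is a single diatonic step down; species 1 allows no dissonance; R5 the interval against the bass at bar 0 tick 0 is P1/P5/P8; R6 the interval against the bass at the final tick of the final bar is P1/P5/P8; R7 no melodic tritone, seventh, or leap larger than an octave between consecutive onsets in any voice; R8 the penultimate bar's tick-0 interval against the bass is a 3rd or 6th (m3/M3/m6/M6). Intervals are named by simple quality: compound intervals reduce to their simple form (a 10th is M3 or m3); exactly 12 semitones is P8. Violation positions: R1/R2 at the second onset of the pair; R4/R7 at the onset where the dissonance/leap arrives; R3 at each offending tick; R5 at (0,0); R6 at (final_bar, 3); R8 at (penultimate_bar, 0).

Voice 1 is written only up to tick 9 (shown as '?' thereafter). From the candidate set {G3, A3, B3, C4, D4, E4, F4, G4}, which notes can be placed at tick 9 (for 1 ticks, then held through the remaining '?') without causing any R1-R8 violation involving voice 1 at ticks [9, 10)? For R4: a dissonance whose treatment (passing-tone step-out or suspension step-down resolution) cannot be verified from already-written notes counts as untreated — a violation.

{B3, D4, E4, G3, G4}

G3: legal
A3: violates R4
B3: legal
C4: violates R4
D4: legal
E4: legal
F4: violates R4
G4: legal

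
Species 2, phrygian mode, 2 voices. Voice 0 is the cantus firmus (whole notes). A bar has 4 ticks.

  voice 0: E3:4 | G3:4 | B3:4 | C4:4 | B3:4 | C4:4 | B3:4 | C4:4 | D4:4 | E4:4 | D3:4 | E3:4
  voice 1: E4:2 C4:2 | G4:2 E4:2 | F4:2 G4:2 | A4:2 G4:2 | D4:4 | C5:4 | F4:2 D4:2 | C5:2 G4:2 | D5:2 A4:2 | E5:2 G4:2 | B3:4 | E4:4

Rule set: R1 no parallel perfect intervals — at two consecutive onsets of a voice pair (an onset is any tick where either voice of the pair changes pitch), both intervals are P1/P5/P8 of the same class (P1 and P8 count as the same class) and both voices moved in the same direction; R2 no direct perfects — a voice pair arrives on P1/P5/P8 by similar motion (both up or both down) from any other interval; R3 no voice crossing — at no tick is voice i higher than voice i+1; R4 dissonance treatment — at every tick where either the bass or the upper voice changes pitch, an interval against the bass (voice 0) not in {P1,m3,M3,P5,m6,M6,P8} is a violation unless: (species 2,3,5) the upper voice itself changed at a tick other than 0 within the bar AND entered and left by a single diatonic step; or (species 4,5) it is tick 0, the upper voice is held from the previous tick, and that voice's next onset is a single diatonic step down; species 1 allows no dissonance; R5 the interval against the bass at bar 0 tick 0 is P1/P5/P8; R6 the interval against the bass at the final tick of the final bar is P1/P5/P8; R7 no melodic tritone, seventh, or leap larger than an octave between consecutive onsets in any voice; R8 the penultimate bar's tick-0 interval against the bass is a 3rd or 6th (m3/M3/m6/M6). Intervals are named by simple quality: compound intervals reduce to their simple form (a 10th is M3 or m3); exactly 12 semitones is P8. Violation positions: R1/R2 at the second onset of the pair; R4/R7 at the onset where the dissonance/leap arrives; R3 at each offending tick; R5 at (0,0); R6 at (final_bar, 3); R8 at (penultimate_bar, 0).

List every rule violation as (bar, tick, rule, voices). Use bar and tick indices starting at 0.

bar 0: v0=E3 v1=E4 downbeat P8
bar 1: v0=G3 v1=G4 downbeat P8
bar 2: v0=B3 v1=F4 downbeat TT
bar 3: v0=C4 v1=A4 downbeat M6
bar 4: v0=B3 v1=D4 downbeat m3
bar 5: v0=C4 v1=C5 downbeat P8
bar 6: v0=B3 v1=F4 downbeat TT
bar 7: v0=C4 v1=C5 downbeat P8
bar 8: v0=D4 v1=D5 downbeat P8
bar 9: v0=E4 v1=E5 downbeat P8
bar 10: v0=D3 v1=B3 downbeat M6
bar 11: v0=E3 v1=E4 downbeat P8
  -> R2 @ bar 1 tick 0 v(0, 1): E3/C4 m6 -> G3/G4 P8 similar
  -> R4 @ bar 2 tick 0 v(0, 1): B3/F4 TT untreated
  -> R2 @ bar 5 tick 0 v(0, 1): B3/D4 m3 -> C4/C5 P8 similar
  -> R7 @ bar 5 tick 0 v(1,): D4->C5 leap 10st
  -> R4 @ bar 6 tick 0 v(0, 1): B3/F4 TT untreated
  -> R2 @ bar 7 tick 0 v(0, 1): B3/D4 m3 -> C4/C5 P8 similar
  -> R7 @ bar 7 tick 0 v(1,): D4->C5 leap 10st
  -> R2 @ bar 8 tick 0 v(0, 1): C4/G4 P5 -> D4/D5 P8 similar
  -> R2 @ bar 9 tick 0 v(0, 1): D4/A4 P5 -> E4/E5 P8 similar
  -> R7 @ bar 10 tick 0 v(0,): E4->D3 leap 14st
  -> R2 @ bar 11 tick 0 v(0, 1): D3/B3 M6 -> E3/E4 P8 similar

(1, 0, R2, (0, 1))
(2, 0, R4, (0, 1))
(5, 0, R2, (0, 1))
(5, 0, R7, (1,))
(6, 0, R4, (0, 1))
(7, 0, R2, (0, 1))
(7, 0, R7, (1,))
(8, 0, R2, (0, 1))
(9, 0, R2, (0, 1))
(10, 0, R7, (0,))
(11, 0, R2, (0, 1))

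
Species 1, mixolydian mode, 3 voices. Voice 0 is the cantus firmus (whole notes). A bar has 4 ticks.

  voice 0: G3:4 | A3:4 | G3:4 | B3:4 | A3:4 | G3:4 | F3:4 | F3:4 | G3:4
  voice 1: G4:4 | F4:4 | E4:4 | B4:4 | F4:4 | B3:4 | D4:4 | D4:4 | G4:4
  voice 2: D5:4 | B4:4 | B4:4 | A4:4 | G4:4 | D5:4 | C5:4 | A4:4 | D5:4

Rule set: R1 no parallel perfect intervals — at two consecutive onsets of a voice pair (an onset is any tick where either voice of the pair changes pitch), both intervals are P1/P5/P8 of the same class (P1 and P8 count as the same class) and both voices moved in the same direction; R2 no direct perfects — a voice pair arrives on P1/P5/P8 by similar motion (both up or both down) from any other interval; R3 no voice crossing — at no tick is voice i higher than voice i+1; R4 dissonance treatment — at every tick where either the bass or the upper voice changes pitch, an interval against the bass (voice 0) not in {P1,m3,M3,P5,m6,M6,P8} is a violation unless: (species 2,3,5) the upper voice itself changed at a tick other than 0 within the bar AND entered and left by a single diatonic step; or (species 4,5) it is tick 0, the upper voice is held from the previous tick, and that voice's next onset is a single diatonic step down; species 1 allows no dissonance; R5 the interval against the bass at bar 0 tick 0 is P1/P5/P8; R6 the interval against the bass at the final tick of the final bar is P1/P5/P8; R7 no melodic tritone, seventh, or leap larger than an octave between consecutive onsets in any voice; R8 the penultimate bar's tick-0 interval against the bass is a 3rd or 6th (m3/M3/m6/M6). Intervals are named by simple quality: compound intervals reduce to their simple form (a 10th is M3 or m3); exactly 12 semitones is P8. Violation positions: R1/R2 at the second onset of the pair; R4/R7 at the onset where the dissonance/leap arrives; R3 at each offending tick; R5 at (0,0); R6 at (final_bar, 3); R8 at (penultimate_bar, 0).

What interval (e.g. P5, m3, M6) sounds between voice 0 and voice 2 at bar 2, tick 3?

M3

voice 0=G3 voice 2=B4 -> M3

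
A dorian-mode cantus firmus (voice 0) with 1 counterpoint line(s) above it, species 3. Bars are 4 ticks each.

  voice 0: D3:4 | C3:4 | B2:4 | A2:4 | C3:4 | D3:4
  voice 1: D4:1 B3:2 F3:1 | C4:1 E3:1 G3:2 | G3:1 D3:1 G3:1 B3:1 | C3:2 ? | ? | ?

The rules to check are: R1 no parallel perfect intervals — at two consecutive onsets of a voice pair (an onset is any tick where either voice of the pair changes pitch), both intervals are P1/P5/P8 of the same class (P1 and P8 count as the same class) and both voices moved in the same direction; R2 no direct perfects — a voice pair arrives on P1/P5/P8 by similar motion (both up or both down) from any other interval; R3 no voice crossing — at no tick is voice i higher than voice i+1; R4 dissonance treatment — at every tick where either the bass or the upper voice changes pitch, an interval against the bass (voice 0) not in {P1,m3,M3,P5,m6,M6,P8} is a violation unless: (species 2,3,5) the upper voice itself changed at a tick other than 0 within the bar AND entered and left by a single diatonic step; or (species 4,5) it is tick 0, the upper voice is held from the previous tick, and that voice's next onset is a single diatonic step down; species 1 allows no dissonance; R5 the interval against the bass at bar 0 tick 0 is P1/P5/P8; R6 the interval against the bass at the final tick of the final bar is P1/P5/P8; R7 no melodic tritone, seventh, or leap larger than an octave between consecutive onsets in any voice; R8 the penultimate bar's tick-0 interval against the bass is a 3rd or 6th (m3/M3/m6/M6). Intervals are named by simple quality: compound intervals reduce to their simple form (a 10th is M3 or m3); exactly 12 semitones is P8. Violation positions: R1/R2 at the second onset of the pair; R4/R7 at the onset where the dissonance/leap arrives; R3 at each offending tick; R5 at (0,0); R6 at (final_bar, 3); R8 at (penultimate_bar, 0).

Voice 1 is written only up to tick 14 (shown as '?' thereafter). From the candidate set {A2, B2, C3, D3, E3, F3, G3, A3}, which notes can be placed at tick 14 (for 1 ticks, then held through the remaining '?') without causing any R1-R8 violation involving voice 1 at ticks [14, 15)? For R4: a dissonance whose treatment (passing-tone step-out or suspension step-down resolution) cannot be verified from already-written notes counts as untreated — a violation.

{A2, A3, C3, E3, F3}

A2: legal
B2: violates R4
C3: legal
D3: violates R4
E3: legal
F3: legal
G3: violates R4
A3: legal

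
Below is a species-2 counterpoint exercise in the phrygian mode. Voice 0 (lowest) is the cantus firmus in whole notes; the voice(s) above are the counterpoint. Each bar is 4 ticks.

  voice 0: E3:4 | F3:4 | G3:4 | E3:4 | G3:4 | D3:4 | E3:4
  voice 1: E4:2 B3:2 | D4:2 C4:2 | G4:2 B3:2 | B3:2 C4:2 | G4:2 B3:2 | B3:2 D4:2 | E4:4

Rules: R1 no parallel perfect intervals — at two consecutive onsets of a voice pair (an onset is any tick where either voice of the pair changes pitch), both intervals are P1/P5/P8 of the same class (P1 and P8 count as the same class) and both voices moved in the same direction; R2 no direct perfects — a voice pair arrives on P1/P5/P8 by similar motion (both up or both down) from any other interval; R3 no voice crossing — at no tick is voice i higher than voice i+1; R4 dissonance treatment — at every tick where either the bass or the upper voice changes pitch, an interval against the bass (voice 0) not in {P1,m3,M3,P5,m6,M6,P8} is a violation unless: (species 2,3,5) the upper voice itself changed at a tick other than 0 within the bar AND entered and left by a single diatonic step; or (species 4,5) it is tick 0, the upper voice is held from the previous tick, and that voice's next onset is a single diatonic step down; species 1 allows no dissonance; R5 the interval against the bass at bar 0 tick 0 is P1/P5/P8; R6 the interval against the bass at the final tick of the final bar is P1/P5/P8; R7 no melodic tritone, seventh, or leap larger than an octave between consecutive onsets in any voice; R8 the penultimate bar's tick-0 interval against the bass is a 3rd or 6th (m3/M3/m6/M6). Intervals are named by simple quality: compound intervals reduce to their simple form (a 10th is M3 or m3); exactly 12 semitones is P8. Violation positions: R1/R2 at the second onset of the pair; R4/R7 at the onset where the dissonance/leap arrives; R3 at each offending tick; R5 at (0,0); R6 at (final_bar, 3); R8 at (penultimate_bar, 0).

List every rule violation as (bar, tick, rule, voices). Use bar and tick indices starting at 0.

bar 0: v0=E3 v1=E4 downbeat P8
bar 1: v0=F3 v1=D4 downbeat M6
bar 2: v0=G3 v1=G4 downbeat P8
bar 3: v0=E3 v1=B3 downbeat P5
bar 4: v0=G3 v1=G4 downbeat P8
bar 5: v0=D3 v1=B3 downbeat M6
bar 6: v0=E3 v1=E4 downbeat P8
  -> R2 @ bar 2 tick 0 v(0, 1): F3/C4 P5 -> G3/G4 P8 similar
  -> R2 @ bar 4 tick 0 v(0, 1): E3/C4 m6 -> G3/G4 P8 similar
  -> R1 @ bar 6 tick 0 v(0, 1): D3/D4 P8 -> E3/E4 P8 similar

(2, 0, R2, (0, 1))
(4, 0, R2, (0, 1))
(6, 0, R1, (0, 1))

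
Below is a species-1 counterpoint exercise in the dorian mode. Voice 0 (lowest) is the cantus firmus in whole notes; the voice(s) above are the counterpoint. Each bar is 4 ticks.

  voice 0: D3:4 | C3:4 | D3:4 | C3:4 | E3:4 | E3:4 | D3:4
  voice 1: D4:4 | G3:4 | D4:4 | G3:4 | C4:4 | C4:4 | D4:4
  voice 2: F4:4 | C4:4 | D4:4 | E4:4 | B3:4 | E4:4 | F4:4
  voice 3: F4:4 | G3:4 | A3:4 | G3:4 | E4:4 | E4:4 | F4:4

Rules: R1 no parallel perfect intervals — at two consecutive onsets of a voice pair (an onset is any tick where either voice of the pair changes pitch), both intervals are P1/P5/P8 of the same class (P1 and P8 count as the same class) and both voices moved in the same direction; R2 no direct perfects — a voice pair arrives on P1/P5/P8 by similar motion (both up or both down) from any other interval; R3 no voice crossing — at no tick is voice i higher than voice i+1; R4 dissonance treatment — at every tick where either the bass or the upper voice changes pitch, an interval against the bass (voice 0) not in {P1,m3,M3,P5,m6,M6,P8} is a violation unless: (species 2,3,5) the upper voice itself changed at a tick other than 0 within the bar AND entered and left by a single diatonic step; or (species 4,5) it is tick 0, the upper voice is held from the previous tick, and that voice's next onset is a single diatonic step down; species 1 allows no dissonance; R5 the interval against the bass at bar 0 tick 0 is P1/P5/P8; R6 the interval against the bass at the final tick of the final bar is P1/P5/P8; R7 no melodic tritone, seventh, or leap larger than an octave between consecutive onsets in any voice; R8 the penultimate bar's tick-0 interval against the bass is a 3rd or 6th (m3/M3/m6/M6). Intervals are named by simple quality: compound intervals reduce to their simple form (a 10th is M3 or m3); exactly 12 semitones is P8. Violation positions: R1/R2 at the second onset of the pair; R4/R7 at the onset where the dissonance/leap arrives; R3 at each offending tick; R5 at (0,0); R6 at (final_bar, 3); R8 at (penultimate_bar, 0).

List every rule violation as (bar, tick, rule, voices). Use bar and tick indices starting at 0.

(0, 0, R5, (0, 2))
(0, 0, R5, (0, 3))
(1, 0, R2, (0, 1))
(1, 0, R2, (0, 2))
(1, 0, R2, (0, 3))
(1, 0, R2, (1, 3))
(1, 0, R3, (2, 3))
(1, 0, R7, (3,))
(1, 1, R3, (2, 3))
(1, 2, R3, (2, 3))
(1, 3, R3, (2, 3))
(2, 0, R1, (0, 2))
(2, 0, R1, (0, 3))
(2, 0, R2, (0, 1))
(2, 0, R2, (1, 2))
(2, 0, R3, (2, 3))
(2, 1, R3, (2, 3))
(2, 2, R3, (2, 3))
(2, 3, R3, (2, 3))
(3, 0, R1, (0, 3))
(3, 0, R2, (0, 1))
(3, 0, R2, (1, 3))
(3, 0, R3, (2, 3))
(3, 1, R3, (2, 3))
(3, 2, R3, (2, 3))
(3, 3, R3, (2, 3))
(4, 0, R2, (0, 3))
(4, 0, R3, (1, 2))
(4, 1, R3, (1, 2))
(4, 2, R3, (1, 2))
(4, 3, R3, (1, 2))
(5, 0, R8, (0, 2))
(5, 0, R8, (0, 3))
(6, 0, R1, (2, 3))
(6, 3, R6, (0, 2))
(6, 3, R6, (0, 3))

bar 0: v0=D3 v1=D4 v2=F4 v3=F4 downbeat m3
bar 1: v0=C3 v1=G3 v2=C4 v3=G3 downbeat P5
bar 2: v0=D3 v1=D4 v2=D4 v3=A3 downbeat P5
bar 3: v0=C3 v1=G3 v2=E4 v3=G3 downbeat P5
bar 4: v0=E3 v1=C4 v2=B3 v3=E4 downbeat P8
bar 5: v0=E3 v1=C4 v2=E4 v3=E4 downbeat P8
bar 6: v0=D3 v1=D4 v2=F4 v3=F4 downbeat m3
  -> R5 @ bar 0 tick 0 v(0, 2): opens on m3
  -> R5 @ bar 0 tick 0 v(0, 3): opens on m3
  -> R2 @ bar 1 tick 0 v(0, 1): D3/D4 P8 -> C3/G3 P5 similar
  -> R2 @ bar 1 tick 0 v(0, 2): D3/F4 m3 -> C3/C4 P8 similar
  -> R2 @ bar 1 tick 0 v(0, 3): D3/F4 m3 -> C3/G3 P5 similar
  -> R2 @ bar 1 tick 0 v(1, 3): D4/F4 m3 -> G3/G3 P1 similar
  -> R3 @ bar 1 tick 0 v(2, 3): C4 above G3
  -> R7 @ bar 1 tick 0 v(3,): F4->G3 leap 10st
  -> R3 @ bar 1 tick 1 v(2, 3): C4 above G3
  -> R3 @ bar 1 tick 2 v(2, 3): C4 above G3
  -> R3 @ bar 1 tick 3 v(2, 3): C4 above G3
  -> R1 @ bar 2 tick 0 v(0, 2): C3/C4 P8 -> D3/D4 P8 similar
  -> R1 @ bar 2 tick 0 v(0, 3): C3/G3 P5 -> D3/A3 P5 similar
  -> R2 @ bar 2 tick 0 v(0, 1): C3/G3 P5 -> D3/D4 P8 similar
  -> R2 @ bar 2 tick 0 v(1, 2): G3/C4 P4 -> D4/D4 P1 similar
  -> R3 @ bar 2 tick 0 v(2, 3): D4 above A3
  -> R3 @ bar 2 tick 1 v(2, 3): D4 above A3
  -> R3 @ bar 2 tick 2 v(2, 3): D4 above A3
  -> R3 @ bar 2 tick 3 v(2, 3): D4 above A3
  -> R1 @ bar 3 tick 0 v(0, 3): D3/A3 P5 -> C3/G3 P5 similar
  -> R2 @ bar 3 tick 0 v(0, 1): D3/D4 P8 -> C3/G3 P5 similar
  -> R2 @ bar 3 tick 0 v(1, 3): D4/A3 P4 -> G3/G3 P1 similar
  -> R3 @ bar 3 tick 0 v(2, 3): E4 above G3
  -> R3 @ bar 3 tick 1 v(2, 3): E4 above G3
  -> R3 @ bar 3 tick 2 v(2, 3): E4 above G3
  -> R3 @ bar 3 tick 3 v(2, 3): E4 above G3
  -> R2 @ bar 4 tick 0 v(0, 3): C3/G3 P5 -> E3/E4 P8 similar
  -> R3 @ bar 4 tick 0 v(1, 2): C4 above B3
  -> R3 @ bar 4 tick 1 v(1, 2): C4 above B3
  -> R3 @ bar 4 tick 2 v(1, 2): C4 above B3
  -> R3 @ bar 4 tick 3 v(1, 2): C4 above B3
  -> R8 @ bar 5 tick 0 v(0, 2): penult P8 not 3rd/6th
  -> R8 @ bar 5 tick 0 v(0, 3): penult P8 not 3rd/6th
  -> R1 @ bar 6 tick 0 v(2, 3): E4/E4 P1 -> F4/F4 P1 similar
  -> R6 @ bar 6 tick 3 v(0, 2): closes on m3
  -> R6 @ bar 6 tick 3 v(0, 3): closes on m3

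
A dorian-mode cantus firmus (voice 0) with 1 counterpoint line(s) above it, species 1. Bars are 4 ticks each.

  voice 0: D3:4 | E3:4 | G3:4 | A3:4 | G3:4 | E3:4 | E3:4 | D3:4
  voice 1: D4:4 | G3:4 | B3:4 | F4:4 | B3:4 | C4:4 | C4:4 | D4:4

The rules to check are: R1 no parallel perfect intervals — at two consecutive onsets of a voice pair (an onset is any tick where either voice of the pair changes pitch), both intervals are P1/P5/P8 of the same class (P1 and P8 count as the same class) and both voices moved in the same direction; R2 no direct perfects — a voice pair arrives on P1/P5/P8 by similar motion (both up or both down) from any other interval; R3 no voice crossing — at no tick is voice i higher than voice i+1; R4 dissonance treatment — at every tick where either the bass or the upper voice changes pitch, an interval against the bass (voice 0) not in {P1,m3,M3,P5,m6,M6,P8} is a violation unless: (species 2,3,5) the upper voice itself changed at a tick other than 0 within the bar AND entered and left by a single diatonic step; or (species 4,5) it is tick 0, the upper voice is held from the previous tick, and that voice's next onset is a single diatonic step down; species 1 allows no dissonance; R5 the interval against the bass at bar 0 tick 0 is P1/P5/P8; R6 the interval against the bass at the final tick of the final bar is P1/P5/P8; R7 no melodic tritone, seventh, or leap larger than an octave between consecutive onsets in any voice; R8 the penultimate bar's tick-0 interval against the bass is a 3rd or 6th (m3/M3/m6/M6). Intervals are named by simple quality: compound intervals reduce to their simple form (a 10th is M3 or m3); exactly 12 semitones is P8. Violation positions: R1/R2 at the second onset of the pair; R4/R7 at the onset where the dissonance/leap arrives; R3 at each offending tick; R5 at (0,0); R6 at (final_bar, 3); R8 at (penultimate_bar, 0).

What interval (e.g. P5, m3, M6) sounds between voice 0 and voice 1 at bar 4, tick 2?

M3

voice 0=G3 voice 1=B3 -> M3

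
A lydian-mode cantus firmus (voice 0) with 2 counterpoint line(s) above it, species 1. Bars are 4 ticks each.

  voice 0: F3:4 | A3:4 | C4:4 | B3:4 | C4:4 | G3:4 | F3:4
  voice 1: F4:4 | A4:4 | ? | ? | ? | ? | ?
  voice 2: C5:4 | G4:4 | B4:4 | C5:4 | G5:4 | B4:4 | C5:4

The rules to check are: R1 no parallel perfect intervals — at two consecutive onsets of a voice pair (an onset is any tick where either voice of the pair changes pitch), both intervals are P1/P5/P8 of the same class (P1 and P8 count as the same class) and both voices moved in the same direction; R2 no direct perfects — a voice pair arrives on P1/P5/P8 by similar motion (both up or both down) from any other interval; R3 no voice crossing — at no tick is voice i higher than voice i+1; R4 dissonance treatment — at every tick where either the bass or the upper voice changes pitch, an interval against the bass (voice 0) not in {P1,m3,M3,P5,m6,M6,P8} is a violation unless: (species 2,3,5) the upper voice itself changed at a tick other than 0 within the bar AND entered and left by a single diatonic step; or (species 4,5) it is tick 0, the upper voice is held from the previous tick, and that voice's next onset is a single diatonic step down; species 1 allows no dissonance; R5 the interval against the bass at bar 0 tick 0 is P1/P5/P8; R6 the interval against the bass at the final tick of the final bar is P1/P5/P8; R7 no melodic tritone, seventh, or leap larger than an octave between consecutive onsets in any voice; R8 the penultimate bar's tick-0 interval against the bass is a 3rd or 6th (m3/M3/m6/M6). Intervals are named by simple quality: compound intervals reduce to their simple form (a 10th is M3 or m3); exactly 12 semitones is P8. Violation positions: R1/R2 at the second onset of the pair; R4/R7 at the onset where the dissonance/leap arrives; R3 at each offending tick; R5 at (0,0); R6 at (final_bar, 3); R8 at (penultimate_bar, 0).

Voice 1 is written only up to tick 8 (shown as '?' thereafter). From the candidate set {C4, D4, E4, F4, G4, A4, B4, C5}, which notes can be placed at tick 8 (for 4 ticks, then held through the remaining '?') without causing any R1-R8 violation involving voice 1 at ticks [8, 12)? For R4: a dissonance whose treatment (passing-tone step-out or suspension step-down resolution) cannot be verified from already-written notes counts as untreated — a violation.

C4: legal
D4: violates R4
E4: legal
F4: violates R4
G4: legal
A4: legal
B4: violates R2,R4
C5: violates R1,R3

{A4, C4, E4, G4}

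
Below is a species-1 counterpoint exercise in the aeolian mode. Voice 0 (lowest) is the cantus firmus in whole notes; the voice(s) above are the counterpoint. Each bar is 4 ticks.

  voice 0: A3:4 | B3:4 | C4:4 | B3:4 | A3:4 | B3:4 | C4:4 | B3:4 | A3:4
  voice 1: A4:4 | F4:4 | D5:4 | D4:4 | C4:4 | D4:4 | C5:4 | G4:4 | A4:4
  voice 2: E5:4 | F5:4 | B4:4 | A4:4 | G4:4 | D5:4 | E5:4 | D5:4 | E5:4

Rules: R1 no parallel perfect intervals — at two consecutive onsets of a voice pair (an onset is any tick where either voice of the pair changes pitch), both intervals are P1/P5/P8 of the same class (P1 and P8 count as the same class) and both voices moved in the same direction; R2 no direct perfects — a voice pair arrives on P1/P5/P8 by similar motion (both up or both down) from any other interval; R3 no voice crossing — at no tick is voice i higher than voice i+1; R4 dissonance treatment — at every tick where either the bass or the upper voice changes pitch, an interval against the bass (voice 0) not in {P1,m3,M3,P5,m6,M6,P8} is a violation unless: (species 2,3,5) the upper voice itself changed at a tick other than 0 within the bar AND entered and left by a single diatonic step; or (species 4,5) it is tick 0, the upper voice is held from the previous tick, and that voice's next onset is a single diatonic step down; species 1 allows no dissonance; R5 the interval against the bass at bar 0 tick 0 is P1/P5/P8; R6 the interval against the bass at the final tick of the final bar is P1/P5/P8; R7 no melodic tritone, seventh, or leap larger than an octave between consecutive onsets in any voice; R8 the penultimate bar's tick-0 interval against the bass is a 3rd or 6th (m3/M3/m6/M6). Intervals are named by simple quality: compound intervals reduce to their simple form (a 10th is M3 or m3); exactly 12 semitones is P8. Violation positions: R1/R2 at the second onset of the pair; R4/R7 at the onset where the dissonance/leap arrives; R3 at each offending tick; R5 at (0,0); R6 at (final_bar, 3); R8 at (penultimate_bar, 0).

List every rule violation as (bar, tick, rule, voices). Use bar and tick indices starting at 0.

bar 0: v0=A3 v1=A4 v2=E5 downbeat P5
bar 1: v0=B3 v1=F4 v2=F5 downbeat TT
bar 2: v0=C4 v1=D5 v2=B4 downbeat M7
bar 3: v0=B3 v1=D4 v2=A4 downbeat m7
bar 4: v0=A3 v1=C4 v2=G4 downbeat m7
bar 5: v0=B3 v1=D4 v2=D5 downbeat m3
bar 6: v0=C4 v1=C5 v2=E5 downbeat M3
bar 7: v0=B3 v1=G4 v2=D5 downbeat m3
bar 8: v0=A3 v1=A4 v2=E5 downbeat P5
  -> R4 @ bar 1 tick 0 v(0, 1): B3/F4 TT untreated
  -> R4 @ bar 1 tick 0 v(0, 2): B3/F5 TT untreated
  -> R3 @ bar 2 tick 0 v(1, 2): D5 above B4
  -> R4 @ bar 2 tick 0 v(0, 1): C4/D5 M2 untreated
  -> R4 @ bar 2 tick 0 v(0, 2): C4/B4 M7 untreated
  -> R7 @ bar 2 tick 0 v(2,): F5->B4 leap 6st
  -> R3 @ bar 2 tick 1 v(1, 2): D5 above B4
  -> R3 @ bar 2 tick 2 v(1, 2): D5 above B4
  -> R3 @ bar 2 tick 3 v(1, 2): D5 above B4
  -> R2 @ bar 3 tick 0 v(1, 2): D5/B4 m3 -> D4/A4 P5 similar
  -> R4 @ bar 3 tick 0 v(0, 2): B3/A4 m7 untreated
  -> R1 @ bar 4 tick 0 v(1, 2): D4/A4 P5 -> C4/G4 P5 similar
  -> R4 @ bar 4 tick 0 v(0, 2): A3/G4 m7 untreated
  -> R2 @ bar 5 tick 0 v(1, 2): C4/G4 P5 -> D4/D5 P8 similar
  -> R2 @ bar 6 tick 0 v(0, 1): B3/D4 m3 -> C4/C5 P8 similar
  -> R7 @ bar 6 tick 0 v(1,): D4->C5 leap 10st
  -> R2 @ bar 7 tick 0 v(1, 2): C5/E5 M3 -> G4/D5 P5 similar
  -> R1 @ bar 8 tick 0 v(1, 2): G4/D5 P5 -> A4/E5 P5 similar

(1, 0, R4, (0, 1))
(1, 0, R4, (0, 2))
(2, 0, R3, (1, 2))
(2, 0, R4, (0, 1))
(2, 0, R4, (0, 2))
(2, 0, R7, (2,))
(2, 1, R3, (1, 2))
(2, 2, R3, (1, 2))
(2, 3, R3, (1, 2))
(3, 0, R2, (1, 2))
(3, 0, R4, (0, 2))
(4, 0, R1, (1, 2))
(4, 0, R4, (0, 2))
(5, 0, R2, (1, 2))
(6, 0, R2, (0, 1))
(6, 0, R7, (1,))
(7, 0, R2, (1, 2))
(8, 0, R1, (1, 2))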